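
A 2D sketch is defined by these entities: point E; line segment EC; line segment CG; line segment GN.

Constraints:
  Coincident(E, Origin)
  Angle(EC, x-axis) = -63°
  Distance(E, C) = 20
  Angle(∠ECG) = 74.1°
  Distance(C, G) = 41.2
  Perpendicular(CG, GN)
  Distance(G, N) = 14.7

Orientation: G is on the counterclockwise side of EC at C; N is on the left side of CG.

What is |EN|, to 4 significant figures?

36.01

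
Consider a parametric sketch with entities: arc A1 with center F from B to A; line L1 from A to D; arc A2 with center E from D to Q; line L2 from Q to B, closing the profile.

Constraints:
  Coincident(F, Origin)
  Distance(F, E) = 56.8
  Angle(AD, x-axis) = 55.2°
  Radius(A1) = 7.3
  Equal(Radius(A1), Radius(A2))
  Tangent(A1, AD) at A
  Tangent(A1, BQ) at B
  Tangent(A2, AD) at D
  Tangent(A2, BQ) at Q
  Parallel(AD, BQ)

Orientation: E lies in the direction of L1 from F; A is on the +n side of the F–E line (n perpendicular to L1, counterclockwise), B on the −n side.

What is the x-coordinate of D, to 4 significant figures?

26.42

The slot axis is L1's direction at 55.2°, so u = (cos 55.2°, sin 55.2°) = (0.5707, 0.8211) and n = (−sin 55.2°, cos 55.2°) = (-0.8211, 0.5707). F is at the origin and E lies 56.8 along u from F, so E = 56.8·u = (32.42, 46.64). Tangency of A1 to both parallel lines with radius 7.3 puts A and B at F ± 7.3·n: A = (-5.994, 4.166), B = (5.994, -4.166). Equal radii place D and Q the same way about E: D = E + 7.3·n = (26.42, 50.81), Q = E − 7.3·n = (38.41, 42.48). So D.x = 26.42.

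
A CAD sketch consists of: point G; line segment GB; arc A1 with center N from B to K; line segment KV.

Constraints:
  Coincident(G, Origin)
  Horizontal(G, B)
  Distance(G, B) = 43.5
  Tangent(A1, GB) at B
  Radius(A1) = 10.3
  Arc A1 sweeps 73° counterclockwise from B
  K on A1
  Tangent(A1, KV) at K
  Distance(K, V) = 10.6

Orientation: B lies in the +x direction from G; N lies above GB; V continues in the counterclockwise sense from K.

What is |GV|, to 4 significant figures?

59.08

G is at the origin; GB is horizontal with |GB| = 43.5 and B on the +x side, so B = (43.50, 0.000). A1 meets GB tangentially, so NB is at right angles to GB, so N = B + (0, 10.3) = (43.50, 10.30). On A1, B sits at bearing -90° from N; a 73° counterclockwise sweep puts K at bearing -17°, so K = N + 10.3·(cos -17°, sin -17°) = (53.35, 7.289). Tangency of A1 to KV means the radius NK is perpendicular to KV, so KV runs along (−sin -17°, cos -17°); with |KV| = 10.6, V = (56.45, 17.43). Then |GV| = |V − G| = 59.08.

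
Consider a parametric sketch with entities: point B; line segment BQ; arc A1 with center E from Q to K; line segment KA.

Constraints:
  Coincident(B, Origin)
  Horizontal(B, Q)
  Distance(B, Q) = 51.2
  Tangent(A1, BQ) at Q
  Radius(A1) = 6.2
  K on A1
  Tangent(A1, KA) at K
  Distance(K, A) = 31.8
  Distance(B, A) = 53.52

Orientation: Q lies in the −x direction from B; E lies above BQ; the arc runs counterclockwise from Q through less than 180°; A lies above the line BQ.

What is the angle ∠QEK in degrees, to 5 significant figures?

79.479°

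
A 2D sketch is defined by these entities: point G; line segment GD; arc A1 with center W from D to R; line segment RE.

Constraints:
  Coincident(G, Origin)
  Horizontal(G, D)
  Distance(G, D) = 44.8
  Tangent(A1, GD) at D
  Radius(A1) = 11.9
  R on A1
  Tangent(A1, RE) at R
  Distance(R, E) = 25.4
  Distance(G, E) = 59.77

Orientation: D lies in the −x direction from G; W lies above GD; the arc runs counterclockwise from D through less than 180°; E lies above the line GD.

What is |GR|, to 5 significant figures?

37.899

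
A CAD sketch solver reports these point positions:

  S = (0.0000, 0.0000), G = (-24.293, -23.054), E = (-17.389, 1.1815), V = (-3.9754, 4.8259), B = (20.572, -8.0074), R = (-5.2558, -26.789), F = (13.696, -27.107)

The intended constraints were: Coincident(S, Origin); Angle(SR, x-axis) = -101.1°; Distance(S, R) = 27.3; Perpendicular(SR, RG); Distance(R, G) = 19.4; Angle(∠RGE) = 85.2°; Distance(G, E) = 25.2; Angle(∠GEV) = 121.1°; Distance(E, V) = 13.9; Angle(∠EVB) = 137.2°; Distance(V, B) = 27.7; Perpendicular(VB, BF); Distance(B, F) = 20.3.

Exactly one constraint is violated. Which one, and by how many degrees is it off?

Perpendicular(VB, BF) — off by 7.80°.

S = (0.00, 0.00) ✓; SR at -101.1° ✓; |SR| = 27.30 ✓; ∠(SR, RG) = 90.00° ✓; |RG| = 19.40 ✓; ∠RGE = 85.20° ✓; |GE| = 25.20 ✓; ∠GEV = 121.1° ✓; |EV| = 13.90 ✓; ∠EVB = 137.2° ✓; |VB| = 27.70 ✓; ∠(VB, BF) = 82.20° ✗; |BF| = 20.30 ✓.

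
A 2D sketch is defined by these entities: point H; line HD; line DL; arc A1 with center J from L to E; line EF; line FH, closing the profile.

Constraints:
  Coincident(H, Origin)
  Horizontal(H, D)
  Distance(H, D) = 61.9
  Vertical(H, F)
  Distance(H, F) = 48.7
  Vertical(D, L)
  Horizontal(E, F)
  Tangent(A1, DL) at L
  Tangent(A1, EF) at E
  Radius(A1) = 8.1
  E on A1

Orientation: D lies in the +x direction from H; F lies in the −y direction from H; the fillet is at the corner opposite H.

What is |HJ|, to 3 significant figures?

67.4

H is at the origin; HD is horizontal with |HD| = 61.9 and D on the +x side, so D = (61.9, 0.00). HF is vertical with |HF| = 48.7 and F on the −y side, so F = (0.00, -48.7). The virtual corner opposite H is at (61.9, -48.7). Tangency of A1 to DL means the radius JL is perpendicular to DL and the tangent condition forces JE to be normal to EF, with radius 8.1, so the center J sits 8.1 in from both sides at J = (53.8, -40.6). Then |HJ| = |J − H| = 67.4.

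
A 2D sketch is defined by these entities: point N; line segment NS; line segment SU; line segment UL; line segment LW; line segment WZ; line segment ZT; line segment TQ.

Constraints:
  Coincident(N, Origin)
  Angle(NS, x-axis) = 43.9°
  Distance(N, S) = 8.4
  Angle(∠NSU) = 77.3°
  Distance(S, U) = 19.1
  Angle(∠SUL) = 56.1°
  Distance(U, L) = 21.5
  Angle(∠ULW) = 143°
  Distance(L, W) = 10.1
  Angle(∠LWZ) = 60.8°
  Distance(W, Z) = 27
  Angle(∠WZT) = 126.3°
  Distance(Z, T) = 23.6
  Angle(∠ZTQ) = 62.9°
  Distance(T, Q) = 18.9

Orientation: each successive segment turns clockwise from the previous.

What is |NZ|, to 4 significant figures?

13.63

∠ULW = 143.0° gives LW at 140.3° from the x-axis; with |LW| = 10.1, W = (-13.30, -3.049). ∠LWZ = 60.8° gives WZ at 21.10° from the x-axis; with |WZ| = 27.0, Z = (11.89, 6.671). Then |NZ| = |Z − N| = 13.63.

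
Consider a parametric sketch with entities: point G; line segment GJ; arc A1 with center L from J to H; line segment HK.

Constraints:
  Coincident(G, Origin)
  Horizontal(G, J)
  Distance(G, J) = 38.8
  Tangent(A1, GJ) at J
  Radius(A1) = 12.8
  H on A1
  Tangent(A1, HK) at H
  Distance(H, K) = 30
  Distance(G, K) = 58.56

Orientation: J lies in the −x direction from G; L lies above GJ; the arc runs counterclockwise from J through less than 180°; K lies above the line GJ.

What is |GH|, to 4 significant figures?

31.81

Checks: G.y = 0.00, J.y = 0.00 ✓; |LH| = 12.80 ✓; ∠(LH, HK) = 90.00° ✓; |HK| = 30.00 ✓; |GK| = 58.56 ✓.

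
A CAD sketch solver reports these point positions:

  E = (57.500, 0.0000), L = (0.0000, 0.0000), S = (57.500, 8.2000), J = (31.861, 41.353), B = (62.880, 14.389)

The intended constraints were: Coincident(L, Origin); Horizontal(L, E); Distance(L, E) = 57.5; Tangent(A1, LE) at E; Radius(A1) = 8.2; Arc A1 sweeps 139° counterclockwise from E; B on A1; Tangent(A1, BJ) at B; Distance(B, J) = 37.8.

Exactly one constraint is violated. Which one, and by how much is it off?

Distance(B, J) = 37.8 — off by 3.30.

L = (0.00, 0.00) ✓; L.y = 0.00, E.y = 0.00 ✓; |LE| = 57.50 ✓; ∠(SE, EL) = 90.00° ✓; |SE| = 8.200 ✓; bearing(S→B) − bearing(S→E) = 139.0° ✓; |SB| = 8.200 ✓; ∠(SB, BJ) = 90.00° ✓; |BJ| = 41.10 ✗.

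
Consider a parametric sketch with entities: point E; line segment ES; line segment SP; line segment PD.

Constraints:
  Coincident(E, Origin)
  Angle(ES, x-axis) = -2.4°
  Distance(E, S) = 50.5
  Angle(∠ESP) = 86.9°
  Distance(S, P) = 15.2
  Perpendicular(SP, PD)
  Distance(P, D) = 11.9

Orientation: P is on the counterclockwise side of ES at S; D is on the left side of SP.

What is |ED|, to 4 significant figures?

40.49

E is at the origin; ES runs at -2.4° with length 50.5, so S = 50.5·(cos -2.4°, sin -2.4°) = (50.46, -2.115). ∠ESP = 86.9°, so SP runs at -2.4° + (180° − 86.9°) = 90.70° from the x-axis; with |SP| = 15.2, P = S + 15.2·(cos 90.70°, sin 90.70°) = (50.27, 13.08). The perpendicularity gives PD at right angles to SP; with |PD| = 11.9 on the left of SP, D = P + 11.9·(-0.9999, -0.01222) = (38.37, 12.94). Then |ED| = |D − E| = 40.49.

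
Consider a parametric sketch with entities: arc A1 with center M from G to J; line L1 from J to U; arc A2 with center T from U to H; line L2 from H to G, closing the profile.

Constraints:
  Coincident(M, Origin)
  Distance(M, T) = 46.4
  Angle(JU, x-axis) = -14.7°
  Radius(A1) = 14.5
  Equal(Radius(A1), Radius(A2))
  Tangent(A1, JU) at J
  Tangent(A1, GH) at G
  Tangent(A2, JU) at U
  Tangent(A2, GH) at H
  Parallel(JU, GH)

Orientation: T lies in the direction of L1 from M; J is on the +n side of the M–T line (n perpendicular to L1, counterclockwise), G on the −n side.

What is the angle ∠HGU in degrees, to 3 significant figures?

32.0°

The slot axis is L1's direction at -14.7°, so u = (cos -14.7°, sin -14.7°) = (0.967, -0.254) and n = (−sin -14.7°, cos -14.7°) = (0.254, 0.967). M is at the origin and T lies 46.4 along u from M, so T = 46.4·u = (44.9, -11.8). Tangency of A1 to both parallel lines with radius 14.5 puts J and G at M ± 14.5·n: J = (3.68, 14.0), G = (-3.68, -14.0). Equal radii place U and H the same way about T: U = T + 14.5·n = (48.6, 2.25), H = T − 14.5·n = (41.2, -25.8). Then cos ∠HGU = GH·GU / (|GH||GU|), giving 32.0°.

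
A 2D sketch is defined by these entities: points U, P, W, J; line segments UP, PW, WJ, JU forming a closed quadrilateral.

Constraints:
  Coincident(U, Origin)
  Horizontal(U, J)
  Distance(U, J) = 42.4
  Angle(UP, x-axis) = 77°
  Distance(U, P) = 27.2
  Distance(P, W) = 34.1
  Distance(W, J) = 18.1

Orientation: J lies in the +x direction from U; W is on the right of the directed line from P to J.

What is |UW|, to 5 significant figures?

24.545

U is at the origin; U and J share the same y with |UJ| = 42.4 and J in +x, so J = (42.4, 0). UP runs at 77.0° with |UP| = 27.2, so P = (6.1187, 26.503). W is determined by |PW| = 34.1 and |WJ| = 18.1 together: it lies at the intersection of circle(P, 34.1) and circle(J, 18.1). With |PJ| = 44.930, the foot of the radical line on PJ is 31.760 from P and the perpendicular offset is √(34.1² − 31.760²) = 12.415. Taking the right-of-PJ solution: W = (24.441, -2.2564).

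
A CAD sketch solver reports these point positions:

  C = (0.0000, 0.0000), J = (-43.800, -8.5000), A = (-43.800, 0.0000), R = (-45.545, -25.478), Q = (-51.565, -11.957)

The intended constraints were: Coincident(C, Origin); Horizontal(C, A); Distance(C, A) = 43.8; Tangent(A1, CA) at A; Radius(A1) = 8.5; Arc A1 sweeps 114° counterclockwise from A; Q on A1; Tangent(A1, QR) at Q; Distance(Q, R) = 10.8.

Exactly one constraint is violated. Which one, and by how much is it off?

Distance(Q, R) = 10.8 — off by 4.00.

C = (0.00, 0.00) ✓; C.y = 0.00, A.y = 0.00 ✓; |CA| = 43.80 ✓; ∠(JA, AC) = 90.00° ✓; |JA| = 8.500 ✓; bearing(J→Q) − bearing(J→A) = 114.0° ✓; |JQ| = 8.500 ✓; ∠(JQ, QR) = 90.00° ✓; |QR| = 14.80 ✗.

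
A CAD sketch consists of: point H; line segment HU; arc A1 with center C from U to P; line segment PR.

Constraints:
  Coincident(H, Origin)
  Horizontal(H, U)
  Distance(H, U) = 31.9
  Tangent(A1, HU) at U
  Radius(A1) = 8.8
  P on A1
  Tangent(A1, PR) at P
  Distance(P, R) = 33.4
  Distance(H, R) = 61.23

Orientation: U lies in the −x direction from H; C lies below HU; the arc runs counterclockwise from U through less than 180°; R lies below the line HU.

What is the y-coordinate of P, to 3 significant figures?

-7.34

H is at the origin; HU is horizontal with |HU| = 31.9 and U on the −x side, so U = (-31.9, 0.00). A1 meets HU tangentially, so CU is at right angles to HU, so C = U + (0, -8.8) = (-31.9, -8.80). Since CP ⟂ PR (tangency), |CR| = √(8.8² + 33.4²) = 34.5 regardless of where P sits on A1. So R lies on both circle(H, 61.23) and circle(C, 34.5); the below-HU intersection is R = (-46.1, -40.3). P is the foot of the tangent from R: P = (-40.6, -7.34).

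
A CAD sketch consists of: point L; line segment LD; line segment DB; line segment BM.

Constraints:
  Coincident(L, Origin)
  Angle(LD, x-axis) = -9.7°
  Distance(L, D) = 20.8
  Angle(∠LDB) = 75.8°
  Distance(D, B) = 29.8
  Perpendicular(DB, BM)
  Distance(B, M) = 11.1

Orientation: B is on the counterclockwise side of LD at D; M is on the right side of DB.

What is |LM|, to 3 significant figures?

39.8

L is at the origin; LD runs at -9.7° with length 20.8, so D = 20.8·(cos -9.7°, sin -9.7°) = (20.5, -3.50). ∠LDB = 75.8°, so DB runs at -9.7° + (180° − 75.8°) = 94.5° from the x-axis; with |DB| = 29.8, B = D + 29.8·(cos 94.5°, sin 94.5°) = (18.2, 26.2). The perpendicularity gives BM at right angles to DB; with |BM| = 11.1 on the right of DB, M = B + 11.1·(0.997, 0.0785) = (29.2, 27.1). Then |LM| = |M − L| = 39.8.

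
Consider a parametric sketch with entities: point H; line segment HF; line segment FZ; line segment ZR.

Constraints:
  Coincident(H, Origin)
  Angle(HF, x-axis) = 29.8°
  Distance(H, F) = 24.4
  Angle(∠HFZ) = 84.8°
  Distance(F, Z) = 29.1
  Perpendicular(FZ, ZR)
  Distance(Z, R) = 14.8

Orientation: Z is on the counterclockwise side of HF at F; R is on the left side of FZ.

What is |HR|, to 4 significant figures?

28.52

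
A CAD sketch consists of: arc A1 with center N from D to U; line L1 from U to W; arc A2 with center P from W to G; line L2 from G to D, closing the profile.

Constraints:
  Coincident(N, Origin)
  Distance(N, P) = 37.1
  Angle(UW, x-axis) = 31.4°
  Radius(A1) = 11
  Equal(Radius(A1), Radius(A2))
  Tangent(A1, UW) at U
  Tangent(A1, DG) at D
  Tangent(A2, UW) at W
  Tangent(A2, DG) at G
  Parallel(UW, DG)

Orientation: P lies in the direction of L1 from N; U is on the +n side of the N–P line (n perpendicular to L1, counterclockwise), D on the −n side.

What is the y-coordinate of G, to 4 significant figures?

9.940

The slot axis is L1's direction at 31.4°, so u = (cos 31.4°, sin 31.4°) = (0.8536, 0.5210) and n = (−sin 31.4°, cos 31.4°) = (-0.5210, 0.8536). N is at the origin and P lies 37.1 along u from N, so P = 37.1·u = (31.67, 19.33). Tangency of A1 to both parallel lines with radius 11.0 puts U and D at N ± 11.0·n: U = (-5.731, 9.389), D = (5.731, -9.389). Equal radii place W and G the same way about P: W = P + 11.0·n = (25.94, 28.72), G = P − 11.0·n = (37.40, 9.940). So G.y = 9.940.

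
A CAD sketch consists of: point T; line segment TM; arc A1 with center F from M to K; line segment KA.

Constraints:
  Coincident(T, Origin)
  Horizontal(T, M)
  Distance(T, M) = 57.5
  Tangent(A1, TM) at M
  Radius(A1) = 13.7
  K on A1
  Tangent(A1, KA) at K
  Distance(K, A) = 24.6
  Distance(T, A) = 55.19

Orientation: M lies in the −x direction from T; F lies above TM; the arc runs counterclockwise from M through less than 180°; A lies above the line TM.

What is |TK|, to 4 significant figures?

45.55

T is at the origin; T and M share the same y with |TM| = 57.5 and M on the −x side, so M = (-57.50, 0.000). Tangency of A1 to TM means the radius FM is perpendicular to TM, so F = M + (0, 13.7) = (-57.50, 13.70). Since FK ⟂ KA (tangency), |FA| = √(13.7² + 24.6²) = 28.16 regardless of where K sits on A1. So A lies on both circle(T, 55.19) and circle(F, 28.16); the above-TM intersection is A = (-41.23, 36.68). K is the foot of the tangent from A: K = (-43.88, 12.23).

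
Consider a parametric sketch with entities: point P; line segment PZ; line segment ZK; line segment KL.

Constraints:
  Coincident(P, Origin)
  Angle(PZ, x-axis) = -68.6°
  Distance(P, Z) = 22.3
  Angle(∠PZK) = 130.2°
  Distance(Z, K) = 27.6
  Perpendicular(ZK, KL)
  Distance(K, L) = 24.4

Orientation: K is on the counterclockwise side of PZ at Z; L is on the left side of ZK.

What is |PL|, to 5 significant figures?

42.635

∠PZK = 130.2°, so ZK runs at -68.6° + (180° − 130.2°) = -18.800° from the x-axis; with |ZK| = 27.6, K = Z + 27.6·(cos -18.800°, sin -18.800°) = (34.264, -29.657). ZK is perpendicular to KL; with |KL| = 24.4 on the left of ZK, L = K + 24.4·(0.32227, 0.94665) = (42.128, -6.5588). Then |PL| = |L − P| = 42.635.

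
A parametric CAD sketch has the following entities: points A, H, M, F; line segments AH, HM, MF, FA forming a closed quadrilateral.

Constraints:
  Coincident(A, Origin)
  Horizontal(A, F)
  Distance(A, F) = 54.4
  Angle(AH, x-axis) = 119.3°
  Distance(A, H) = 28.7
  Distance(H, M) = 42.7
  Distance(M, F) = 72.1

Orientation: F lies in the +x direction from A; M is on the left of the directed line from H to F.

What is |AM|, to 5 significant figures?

59.871

A is at the origin; AF is horizontal with |AF| = 54.4 and F in +x, so F = (54.4, 0). AH runs at 119.3° with |AH| = 28.7, so H = (-14.045, 25.028). M is determined by |HM| = 42.7 and |MF| = 72.1 together: it lies at the intersection of circle(H, 42.7) and circle(F, 72.1). With |HF| = 72.878, the foot of the radical line on HF is 13.283 from H and the perpendicular offset is √(42.7² − 13.283²) = 40.581. Taking the left-of-HF solution: M = (12.367, 58.580).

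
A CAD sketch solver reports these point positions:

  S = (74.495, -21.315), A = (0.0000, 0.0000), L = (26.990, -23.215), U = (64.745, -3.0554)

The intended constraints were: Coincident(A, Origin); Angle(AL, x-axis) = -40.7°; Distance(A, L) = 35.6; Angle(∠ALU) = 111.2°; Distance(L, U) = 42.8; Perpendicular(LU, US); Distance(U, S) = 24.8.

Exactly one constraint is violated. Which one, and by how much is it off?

Distance(U, S) = 24.8 — off by 4.10.

A = (0.00, 0.00) ✓; AL at -40.70° ✓; |AL| = 35.60 ✓; ∠ALU = 111.2° ✓; |LU| = 42.80 ✓; ∠(LU, US) = 90.00° ✓; |US| = 20.70 ✗.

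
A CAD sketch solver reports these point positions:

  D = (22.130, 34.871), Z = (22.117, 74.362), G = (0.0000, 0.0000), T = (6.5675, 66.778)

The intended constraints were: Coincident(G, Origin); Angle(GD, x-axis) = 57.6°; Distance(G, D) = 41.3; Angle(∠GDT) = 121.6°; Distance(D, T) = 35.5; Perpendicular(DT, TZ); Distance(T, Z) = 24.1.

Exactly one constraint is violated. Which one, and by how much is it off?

Distance(T, Z) = 24.1 — off by 6.80.

G = (0.00, 0.00) ✓; GD at 57.60° ✓; |GD| = 41.30 ✓; ∠GDT = 121.6° ✓; |DT| = 35.50 ✓; ∠(DT, TZ) = 90.00° ✓; |TZ| = 17.30 ✗.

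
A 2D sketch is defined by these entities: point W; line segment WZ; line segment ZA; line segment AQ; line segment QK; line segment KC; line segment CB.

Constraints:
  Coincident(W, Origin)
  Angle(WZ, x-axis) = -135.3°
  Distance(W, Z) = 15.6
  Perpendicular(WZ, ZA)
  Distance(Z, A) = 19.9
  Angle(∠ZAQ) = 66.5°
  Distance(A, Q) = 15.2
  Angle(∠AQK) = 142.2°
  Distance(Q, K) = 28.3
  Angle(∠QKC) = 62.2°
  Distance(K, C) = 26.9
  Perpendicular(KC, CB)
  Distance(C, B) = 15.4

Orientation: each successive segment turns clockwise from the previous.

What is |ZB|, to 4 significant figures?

4.010

∠QKC = 62.2° gives KC at -134.4° from the x-axis; with |KC| = 26.9, C = (-2.615, -18.64). The perpendicularity gives CB at right angles to KC, so CB runs at 135.6°; with |CB| = 15.4, B = (-13.62, -7.861). Then |ZB| = |B − Z| = 4.010.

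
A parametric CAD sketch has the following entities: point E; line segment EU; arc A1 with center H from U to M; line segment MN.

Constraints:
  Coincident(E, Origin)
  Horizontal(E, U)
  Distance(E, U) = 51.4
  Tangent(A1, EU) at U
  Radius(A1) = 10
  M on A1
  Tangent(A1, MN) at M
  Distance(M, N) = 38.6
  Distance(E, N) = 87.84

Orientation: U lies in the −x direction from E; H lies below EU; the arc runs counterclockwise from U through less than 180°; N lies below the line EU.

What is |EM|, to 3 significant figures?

60.4

E is at the origin; E and U share the same y with |EU| = 51.4 and U on the −x side, so U = (-51.4, 0.00). Tangency of A1 to EU means the radius HU is perpendicular to EU, so H = U + (0, -10) = (-51.4, -10.0). Since HM ⟂ MN (tangency), |HN| = √(10.0² + 38.6²) = 39.9 regardless of where M sits on A1. So N lies on both circle(E, 87.84) and circle(H, 39.9); the below-EU intersection is N = (-78.7, -39.1). M is the foot of the tangent from N: M = (-60.2, -5.21).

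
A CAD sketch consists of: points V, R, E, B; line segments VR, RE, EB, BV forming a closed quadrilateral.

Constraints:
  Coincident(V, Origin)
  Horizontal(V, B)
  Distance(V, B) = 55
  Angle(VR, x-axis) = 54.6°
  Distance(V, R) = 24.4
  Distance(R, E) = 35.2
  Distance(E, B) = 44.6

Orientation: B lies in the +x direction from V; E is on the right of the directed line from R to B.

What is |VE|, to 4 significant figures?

20.14

Checks: |RE| = 35.20 ✓; |EB| = 44.60 ✓.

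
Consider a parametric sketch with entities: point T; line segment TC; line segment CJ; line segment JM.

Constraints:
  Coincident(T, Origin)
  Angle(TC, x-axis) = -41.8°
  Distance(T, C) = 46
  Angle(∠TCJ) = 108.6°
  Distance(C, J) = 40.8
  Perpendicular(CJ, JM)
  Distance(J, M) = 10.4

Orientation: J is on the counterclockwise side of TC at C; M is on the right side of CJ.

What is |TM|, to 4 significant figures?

77.41

T is at the origin; TC runs at -41.8° with length 46.0, so C = 46.0·(cos -41.8°, sin -41.8°) = (34.29, -30.66). ∠TCJ = 108.6°, so CJ runs at -41.8° + (180° − 108.6°) = 29.60° from the x-axis; with |CJ| = 40.8, J = C + 40.8·(cos 29.60°, sin 29.60°) = (69.77, -10.51). CJ is perpendicular to JM; with |JM| = 10.4 on the right of CJ, M = J + 10.4·(0.4939, -0.8695) = (74.90, -19.55). Then |TM| = |M − T| = 77.41.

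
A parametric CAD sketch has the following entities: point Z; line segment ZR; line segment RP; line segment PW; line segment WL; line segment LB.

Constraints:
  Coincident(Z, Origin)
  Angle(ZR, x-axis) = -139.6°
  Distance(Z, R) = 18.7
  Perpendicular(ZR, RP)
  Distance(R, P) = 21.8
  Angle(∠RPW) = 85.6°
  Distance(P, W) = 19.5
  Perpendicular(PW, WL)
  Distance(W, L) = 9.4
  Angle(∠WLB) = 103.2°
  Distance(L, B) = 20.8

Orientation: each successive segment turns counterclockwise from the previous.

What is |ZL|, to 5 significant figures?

10.932

∠RPW = 85.6° gives PW at 44.800° from the x-axis; with |PW| = 19.5, W = (13.725, -14.981). PW ⟂ WL, so WL runs at 134.80°; with |WL| = 9.4, L = (7.1013, -8.3110). Then |ZL| = |L − Z| = 10.932.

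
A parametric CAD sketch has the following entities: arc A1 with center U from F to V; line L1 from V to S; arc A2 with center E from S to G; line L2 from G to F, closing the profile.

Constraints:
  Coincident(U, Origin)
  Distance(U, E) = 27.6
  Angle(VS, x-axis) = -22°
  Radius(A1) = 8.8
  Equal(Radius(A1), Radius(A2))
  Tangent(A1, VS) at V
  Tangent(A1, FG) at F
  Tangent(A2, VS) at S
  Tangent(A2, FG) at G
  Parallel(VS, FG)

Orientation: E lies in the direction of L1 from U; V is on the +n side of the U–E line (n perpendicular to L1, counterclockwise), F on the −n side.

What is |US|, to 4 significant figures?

28.97

The slot axis is L1's direction at -22.0°, so u = (cos -22.0°, sin -22.0°) = (0.9272, -0.3746) and n = (−sin -22.0°, cos -22.0°) = (0.3746, 0.9272). U is at the origin and E lies 27.6 along u from U, so E = 27.6·u = (25.59, -10.34). Tangency of A1 to both parallel lines with radius 8.8 puts V and F at U ± 8.8·n: V = (3.297, 8.159), F = (-3.297, -8.159). Equal radii place S and G the same way about E: S = E + 8.8·n = (28.89, -2.180), G = E − 8.8·n = (22.29, -18.50). Then |US| = |S − U| = 28.97.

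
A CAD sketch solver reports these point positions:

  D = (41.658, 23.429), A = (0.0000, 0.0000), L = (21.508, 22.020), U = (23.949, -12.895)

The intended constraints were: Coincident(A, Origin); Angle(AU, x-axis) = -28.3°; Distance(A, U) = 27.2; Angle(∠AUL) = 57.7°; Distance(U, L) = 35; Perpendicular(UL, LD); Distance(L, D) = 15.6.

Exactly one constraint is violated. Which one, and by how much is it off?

Distance(L, D) = 15.6 — off by 4.60.

A = (0.00, 0.00) ✓; AU at -28.30° ✓; |AU| = 27.20 ✓; ∠AUL = 57.70° ✓; |UL| = 35.00 ✓; ∠(UL, LD) = 90.00° ✓; |LD| = 20.20 ✗.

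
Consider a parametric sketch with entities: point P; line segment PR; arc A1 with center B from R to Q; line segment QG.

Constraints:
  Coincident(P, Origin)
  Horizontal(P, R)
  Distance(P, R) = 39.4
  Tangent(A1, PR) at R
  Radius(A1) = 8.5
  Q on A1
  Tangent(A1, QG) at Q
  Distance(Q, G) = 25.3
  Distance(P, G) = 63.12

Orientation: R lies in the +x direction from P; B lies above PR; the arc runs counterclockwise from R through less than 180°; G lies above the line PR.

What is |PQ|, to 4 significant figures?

47.77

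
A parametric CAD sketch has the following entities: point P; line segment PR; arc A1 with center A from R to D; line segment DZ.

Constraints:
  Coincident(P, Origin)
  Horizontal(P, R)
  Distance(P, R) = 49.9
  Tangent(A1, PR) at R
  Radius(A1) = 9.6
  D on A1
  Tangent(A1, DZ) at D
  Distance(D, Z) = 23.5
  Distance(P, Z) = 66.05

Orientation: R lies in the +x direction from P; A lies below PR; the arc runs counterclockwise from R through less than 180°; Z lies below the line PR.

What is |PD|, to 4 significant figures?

45.01

Checks: |PR| = 49.90 ✓; |AD| = 9.600 ✓; ∠(AD, DZ) = 90.00° ✓; |DZ| = 23.50 ✓; |PZ| = 66.05 ✓.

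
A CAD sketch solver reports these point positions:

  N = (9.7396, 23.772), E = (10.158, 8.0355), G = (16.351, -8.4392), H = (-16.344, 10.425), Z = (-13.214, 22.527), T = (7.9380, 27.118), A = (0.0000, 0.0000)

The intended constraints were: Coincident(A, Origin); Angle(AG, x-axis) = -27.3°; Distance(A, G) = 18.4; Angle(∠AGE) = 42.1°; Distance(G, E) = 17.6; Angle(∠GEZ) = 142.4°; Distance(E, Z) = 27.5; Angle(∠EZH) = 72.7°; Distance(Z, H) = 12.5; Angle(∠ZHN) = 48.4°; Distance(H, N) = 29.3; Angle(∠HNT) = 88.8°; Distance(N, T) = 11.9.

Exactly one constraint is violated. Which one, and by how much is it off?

Distance(N, T) = 11.9 — off by 8.10.

A = (0.00, 0.00) ✓; AG at -27.30° ✓; |AG| = 18.40 ✓; ∠AGE = 42.10° ✓; |GE| = 17.60 ✓; ∠GEZ = 142.4° ✓; |EZ| = 27.50 ✓; ∠EZH = 72.70° ✓; |ZH| = 12.50 ✓; ∠ZHN = 48.40° ✓; |HN| = 29.30 ✓; ∠HNT = 88.80° ✓; |NT| = 3.800 ✗.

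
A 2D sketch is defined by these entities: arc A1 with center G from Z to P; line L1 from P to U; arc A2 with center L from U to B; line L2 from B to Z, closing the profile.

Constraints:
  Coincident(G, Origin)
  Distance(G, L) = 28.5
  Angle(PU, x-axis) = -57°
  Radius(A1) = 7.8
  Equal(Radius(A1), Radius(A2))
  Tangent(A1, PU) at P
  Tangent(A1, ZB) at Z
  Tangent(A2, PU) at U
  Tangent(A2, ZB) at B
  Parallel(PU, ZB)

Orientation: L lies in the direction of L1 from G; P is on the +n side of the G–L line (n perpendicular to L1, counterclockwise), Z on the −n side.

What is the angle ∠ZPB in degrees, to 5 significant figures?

61.305°

The slot axis is L1's direction at -57.0°, so u = (cos -57.0°, sin -57.0°) = (0.54464, -0.83867) and n = (−sin -57.0°, cos -57.0°) = (0.83867, 0.54464). G is at the origin and L lies 28.5 along u from G, so L = 28.5·u = (15.522, -23.902). Tangency of A1 to both parallel lines with radius 7.8 puts P and Z at G ± 7.8·n: P = (6.5416, 4.2482), Z = (-6.5416, -4.2482). Equal radii place U and B the same way about L: U = L + 7.8·n = (22.064, -19.654), B = L − 7.8·n = (8.9806, -28.150). Then cos ∠ZPB = PZ·PB / (|PZ||PB|), giving 61.305°.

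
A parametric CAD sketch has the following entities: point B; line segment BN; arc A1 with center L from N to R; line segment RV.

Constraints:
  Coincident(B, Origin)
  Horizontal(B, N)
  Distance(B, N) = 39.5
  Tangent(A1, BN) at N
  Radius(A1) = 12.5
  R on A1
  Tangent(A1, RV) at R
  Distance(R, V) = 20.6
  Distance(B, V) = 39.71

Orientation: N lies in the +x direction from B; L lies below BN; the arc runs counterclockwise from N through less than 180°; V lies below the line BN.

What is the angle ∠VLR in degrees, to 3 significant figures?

58.8°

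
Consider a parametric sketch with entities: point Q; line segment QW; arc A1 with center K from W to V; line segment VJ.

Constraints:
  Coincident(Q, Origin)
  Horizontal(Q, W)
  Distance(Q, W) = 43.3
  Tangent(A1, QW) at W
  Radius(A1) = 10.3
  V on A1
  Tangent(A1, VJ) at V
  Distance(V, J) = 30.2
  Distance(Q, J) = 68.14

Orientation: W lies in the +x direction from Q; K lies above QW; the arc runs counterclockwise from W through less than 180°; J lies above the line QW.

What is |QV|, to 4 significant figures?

54.46

Q is at the origin; Q and W share the same y with |QW| = 43.3 and W on the +x side, so W = (43.30, 0.000). A1 meets QW tangentially, so KW is at right angles to QW, so K = W + (0, 10.3) = (43.30, 10.30). Since KV ⟂ VJ (tangency), |KJ| = √(10.3² + 30.2²) = 31.91 regardless of where V sits on A1. So J lies on both circle(Q, 68.14) and circle(K, 31.91); the above-QW intersection is J = (55.25, 39.89). V is the foot of the tangent from J: V = (53.58, 9.734).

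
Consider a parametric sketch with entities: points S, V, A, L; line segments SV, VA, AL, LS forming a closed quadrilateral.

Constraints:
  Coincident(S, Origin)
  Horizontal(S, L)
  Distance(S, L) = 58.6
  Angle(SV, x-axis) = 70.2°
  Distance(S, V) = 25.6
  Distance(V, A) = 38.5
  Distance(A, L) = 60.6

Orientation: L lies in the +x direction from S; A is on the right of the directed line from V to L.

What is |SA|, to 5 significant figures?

13.310

Checks: SV at 70.20° ✓; |VA| = 38.50 ✓; |AL| = 60.60 ✓.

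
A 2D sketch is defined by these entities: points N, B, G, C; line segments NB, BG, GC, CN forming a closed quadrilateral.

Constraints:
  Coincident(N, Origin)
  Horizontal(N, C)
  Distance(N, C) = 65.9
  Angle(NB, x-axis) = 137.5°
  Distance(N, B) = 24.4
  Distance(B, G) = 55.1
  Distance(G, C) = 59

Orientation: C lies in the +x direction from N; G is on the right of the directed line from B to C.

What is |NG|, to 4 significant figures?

31.62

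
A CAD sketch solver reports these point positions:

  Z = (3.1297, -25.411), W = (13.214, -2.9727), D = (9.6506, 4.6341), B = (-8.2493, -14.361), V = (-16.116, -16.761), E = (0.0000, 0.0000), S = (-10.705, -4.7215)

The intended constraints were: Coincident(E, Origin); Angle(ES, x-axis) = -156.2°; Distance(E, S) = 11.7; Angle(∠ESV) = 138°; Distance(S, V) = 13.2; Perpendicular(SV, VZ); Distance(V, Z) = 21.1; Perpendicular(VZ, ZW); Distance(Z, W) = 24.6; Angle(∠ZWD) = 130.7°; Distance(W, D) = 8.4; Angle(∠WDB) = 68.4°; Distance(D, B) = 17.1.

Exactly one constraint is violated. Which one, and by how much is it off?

Distance(D, B) = 17.1 — off by 9.00.

E = (0.00, 0.00) ✓; ES at -156.2° ✓; |ES| = 11.70 ✓; ∠ESV = 138.0° ✓; |SV| = 13.20 ✓; ∠(SV, VZ) = 90.00° ✓; |VZ| = 21.10 ✓; ∠(VZ, ZW) = 90.00° ✓; |ZW| = 24.60 ✓; ∠ZWD = 130.7° ✓; |WD| = 8.400 ✓; ∠WDB = 68.40° ✓; |DB| = 26.10 ✗.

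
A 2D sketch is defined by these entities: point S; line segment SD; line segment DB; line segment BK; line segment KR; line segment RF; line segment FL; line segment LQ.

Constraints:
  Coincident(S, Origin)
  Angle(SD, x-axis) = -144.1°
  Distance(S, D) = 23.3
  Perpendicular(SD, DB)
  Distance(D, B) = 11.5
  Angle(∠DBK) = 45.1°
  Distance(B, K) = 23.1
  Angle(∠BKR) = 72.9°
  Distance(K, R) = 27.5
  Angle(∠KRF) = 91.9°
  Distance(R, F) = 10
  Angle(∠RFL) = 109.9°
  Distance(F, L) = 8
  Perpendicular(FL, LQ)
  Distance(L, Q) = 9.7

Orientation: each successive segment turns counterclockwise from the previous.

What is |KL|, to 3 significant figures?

24.2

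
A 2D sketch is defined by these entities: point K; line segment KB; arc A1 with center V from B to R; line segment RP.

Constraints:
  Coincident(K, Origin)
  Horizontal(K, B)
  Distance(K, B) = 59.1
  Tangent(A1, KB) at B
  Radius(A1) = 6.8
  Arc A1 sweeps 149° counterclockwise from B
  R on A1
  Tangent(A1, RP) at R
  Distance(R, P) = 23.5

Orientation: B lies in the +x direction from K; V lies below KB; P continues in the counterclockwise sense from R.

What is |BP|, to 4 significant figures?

29.81

K is at the origin; KB is horizontal with |KB| = 59.1 and B on the +x side, so B = (59.10, 0.000). Tangency of A1 to KB means the radius VB is perpendicular to KB, so V = B + (0, -6.8) = (59.10, -6.800). On A1, B sits at bearing 90° from V; a 149° counterclockwise sweep puts R at bearing 239°, so R = V + 6.8·(cos 239°, sin 239°) = (55.60, -12.63). A1 meets RP tangentially, so VR is at right angles to RP, so RP runs along (−sin 239°, cos 239°); with |RP| = 23.5, P = (75.74, -24.73). Then |BP| = |P − B| = 29.81.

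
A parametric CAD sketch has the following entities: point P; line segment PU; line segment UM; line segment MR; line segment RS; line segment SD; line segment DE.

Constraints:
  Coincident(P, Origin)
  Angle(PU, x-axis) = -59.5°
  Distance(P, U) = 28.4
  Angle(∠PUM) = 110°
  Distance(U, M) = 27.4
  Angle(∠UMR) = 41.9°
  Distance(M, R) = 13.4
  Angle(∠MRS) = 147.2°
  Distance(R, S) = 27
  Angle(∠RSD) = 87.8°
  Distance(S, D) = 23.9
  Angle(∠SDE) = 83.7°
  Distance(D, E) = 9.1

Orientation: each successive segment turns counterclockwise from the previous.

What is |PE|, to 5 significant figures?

37.889

∠RSD = 87.8° gives SD at -86.400° from the x-axis; with |SD| = 23.9, D = (4.4264, -37.008). ∠SDE = 83.7° gives DE at 9.9000° from the x-axis; with |DE| = 9.1, E = (13.391, -35.443). Then |PE| = |E − P| = 37.889.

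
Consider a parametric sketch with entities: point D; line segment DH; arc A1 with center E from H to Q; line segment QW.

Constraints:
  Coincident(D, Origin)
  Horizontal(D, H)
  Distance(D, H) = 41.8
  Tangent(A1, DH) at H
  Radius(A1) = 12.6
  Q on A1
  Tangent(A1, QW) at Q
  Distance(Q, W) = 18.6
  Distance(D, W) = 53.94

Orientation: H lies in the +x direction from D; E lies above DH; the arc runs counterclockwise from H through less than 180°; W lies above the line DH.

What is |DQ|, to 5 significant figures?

55.701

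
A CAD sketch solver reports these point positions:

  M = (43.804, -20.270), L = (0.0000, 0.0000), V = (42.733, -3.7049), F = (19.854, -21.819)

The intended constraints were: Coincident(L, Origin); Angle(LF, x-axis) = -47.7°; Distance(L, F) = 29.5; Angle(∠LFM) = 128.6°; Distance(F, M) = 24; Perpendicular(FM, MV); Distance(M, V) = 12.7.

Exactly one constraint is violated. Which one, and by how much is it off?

Distance(M, V) = 12.7 — off by 3.90.

L = (0.00, 0.00) ✓; LF at -47.70° ✓; |LF| = 29.50 ✓; ∠LFM = 128.6° ✓; |FM| = 24.00 ✓; ∠(FM, MV) = 90.00° ✓; |MV| = 16.60 ✗.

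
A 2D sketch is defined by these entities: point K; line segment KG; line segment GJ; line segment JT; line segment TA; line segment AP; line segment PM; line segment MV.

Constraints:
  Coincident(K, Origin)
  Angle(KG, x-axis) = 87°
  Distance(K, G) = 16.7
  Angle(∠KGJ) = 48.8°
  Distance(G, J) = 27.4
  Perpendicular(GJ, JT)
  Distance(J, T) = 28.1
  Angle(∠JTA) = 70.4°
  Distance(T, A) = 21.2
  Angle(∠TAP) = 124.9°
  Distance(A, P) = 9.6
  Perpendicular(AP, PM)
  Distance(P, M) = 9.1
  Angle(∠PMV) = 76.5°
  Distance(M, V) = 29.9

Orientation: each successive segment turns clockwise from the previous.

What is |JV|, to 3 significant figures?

41.2

K is at the origin; KG runs at 87.0° with length 16.7, so G = (0.874, 16.7). ∠KGJ = 48.8° gives GJ at -44.2° from the x-axis; with |GJ| = 27.4, J = (20.5, -2.43). GJ is perpendicular to JT, so JT runs at -134°; with |JT| = 28.1, T = (0.927, -22.6). ∠JTA = 70.4° gives TA at 116° from the x-axis; with |TA| = 21.2, A = (-8.43, -3.55). ∠TAP = 124.9° gives AP at 61.1° from the x-axis; with |AP| = 9.6, P = (-3.79, 4.86). The perpendicularity gives PM at right angles to AP, so PM runs at -28.9°; with |PM| = 9.1, M = (4.17, 0.458). ∠PMV = 76.5° gives MV at -132° from the x-axis; with |MV| = 29.9, V = (-16.0, -21.6). Then |JV| = |V − J| = 41.2.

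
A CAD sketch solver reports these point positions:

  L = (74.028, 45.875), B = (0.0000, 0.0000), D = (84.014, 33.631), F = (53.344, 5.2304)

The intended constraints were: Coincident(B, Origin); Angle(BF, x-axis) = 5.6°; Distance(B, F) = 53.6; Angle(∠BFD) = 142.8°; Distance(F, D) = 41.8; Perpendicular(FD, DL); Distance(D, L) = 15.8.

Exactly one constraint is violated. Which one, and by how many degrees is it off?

Perpendicular(FD, DL) — off by 3.60°.

B = (0.00, 0.00) ✓; BF at 5.600° ✓; |BF| = 53.60 ✓; ∠BFD = 142.8° ✓; |FD| = 41.80 ✓; ∠(FD, DL) = 86.40° ✗; |DL| = 15.80 ✓.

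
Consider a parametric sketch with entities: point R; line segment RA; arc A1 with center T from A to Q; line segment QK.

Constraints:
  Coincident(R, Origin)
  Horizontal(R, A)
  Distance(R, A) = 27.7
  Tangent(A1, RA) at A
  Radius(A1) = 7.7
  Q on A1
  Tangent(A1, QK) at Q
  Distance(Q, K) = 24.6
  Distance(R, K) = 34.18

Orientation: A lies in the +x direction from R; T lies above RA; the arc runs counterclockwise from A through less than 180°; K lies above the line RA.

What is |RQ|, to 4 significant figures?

35.63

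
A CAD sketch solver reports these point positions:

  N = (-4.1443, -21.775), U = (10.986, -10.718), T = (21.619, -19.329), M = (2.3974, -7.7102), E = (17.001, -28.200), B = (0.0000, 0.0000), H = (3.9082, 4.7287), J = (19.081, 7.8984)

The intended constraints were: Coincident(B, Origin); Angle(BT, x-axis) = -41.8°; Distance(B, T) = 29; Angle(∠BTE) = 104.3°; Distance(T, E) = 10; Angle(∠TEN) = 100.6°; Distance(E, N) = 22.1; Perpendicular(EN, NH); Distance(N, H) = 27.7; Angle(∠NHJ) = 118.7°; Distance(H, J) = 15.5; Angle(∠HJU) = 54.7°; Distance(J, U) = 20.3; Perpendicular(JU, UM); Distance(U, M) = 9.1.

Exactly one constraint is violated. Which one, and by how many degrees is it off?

Perpendicular(JU, UM) — off by 4.20°.

B = (0.00, 0.00) ✓; BT at -41.80° ✓; |BT| = 29.00 ✓; ∠BTE = 104.3° ✓; |TE| = 10.00 ✓; ∠TEN = 100.6° ✓; |EN| = 22.10 ✓; ∠(EN, NH) = 90.00° ✓; |NH| = 27.70 ✓; ∠NHJ = 118.7° ✓; |HJ| = 15.50 ✓; ∠HJU = 54.70° ✓; |JU| = 20.30 ✓; ∠(JU, UM) = 85.80° ✗; |UM| = 9.100 ✓.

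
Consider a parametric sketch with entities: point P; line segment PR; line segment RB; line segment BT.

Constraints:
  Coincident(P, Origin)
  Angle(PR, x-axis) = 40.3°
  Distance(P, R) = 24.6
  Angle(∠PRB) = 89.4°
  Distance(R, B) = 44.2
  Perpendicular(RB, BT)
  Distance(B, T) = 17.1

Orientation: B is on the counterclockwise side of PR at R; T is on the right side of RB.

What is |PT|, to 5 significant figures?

60.578

P is at the origin; PR runs at 40.3° with length 24.6, so R = 24.6·(cos 40.3°, sin 40.3°) = (18.762, 15.911). ∠PRB = 89.4°, so RB runs at 40.3° + (180° − 89.4°) = 130.90° from the x-axis; with |RB| = 44.2, B = R + 44.2·(cos 130.90°, sin 130.90°) = (-10.178, 49.320). RB ⟂ BT; with |BT| = 17.1 on the right of RB, T = B + 17.1·(0.75585, 0.65474) = (2.7472, 60.516). Then |PT| = |T − P| = 60.578.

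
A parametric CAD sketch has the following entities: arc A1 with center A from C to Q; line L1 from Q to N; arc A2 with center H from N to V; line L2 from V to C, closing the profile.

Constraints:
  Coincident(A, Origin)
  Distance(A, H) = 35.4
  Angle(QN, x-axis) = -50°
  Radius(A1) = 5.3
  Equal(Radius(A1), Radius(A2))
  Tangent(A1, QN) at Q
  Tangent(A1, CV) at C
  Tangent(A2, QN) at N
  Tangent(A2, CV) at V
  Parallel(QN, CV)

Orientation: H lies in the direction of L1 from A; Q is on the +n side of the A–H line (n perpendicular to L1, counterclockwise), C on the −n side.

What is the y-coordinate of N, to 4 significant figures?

-23.71

The slot axis is L1's direction at -50.0°, so u = (cos -50.0°, sin -50.0°) = (0.6428, -0.7660) and n = (−sin -50.0°, cos -50.0°) = (0.7660, 0.6428). A is at the origin and H lies 35.4 along u from A, so H = 35.4·u = (22.75, -27.12). Tangency of A1 to both parallel lines with radius 5.3 puts Q and C at A ± 5.3·n: Q = (4.060, 3.407), C = (-4.060, -3.407). Equal radii place N and V the same way about H: N = H + 5.3·n = (26.81, -23.71), V = H − 5.3·n = (18.69, -30.52). So N.y = -23.71.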